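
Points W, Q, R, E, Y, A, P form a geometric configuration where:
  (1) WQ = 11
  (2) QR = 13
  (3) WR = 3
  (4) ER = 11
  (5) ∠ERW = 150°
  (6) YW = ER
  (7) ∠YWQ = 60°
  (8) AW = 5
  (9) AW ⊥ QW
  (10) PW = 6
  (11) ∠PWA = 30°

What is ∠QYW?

From the given relations: YW = ER = 11.
Step 1: By the law of cosines on triangle YWQ: YQ² = 11² + 11² − 2·11·11·cos(60°) = 121, so YQ = 11.
Step 2: By the inverse law of cosines on triangle QYW: cos(∠QYW) = (11² + 11² − 11²) / (2·11·11) = 121/242 = 0.5, so ∠QYW = 60°.

Therefore, the measure of angle ∠QYW = 60°.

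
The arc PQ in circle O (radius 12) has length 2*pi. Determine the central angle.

θ = 360 × 2*pi / (2π × 12) = 30° (rearranging arc length formula).

30°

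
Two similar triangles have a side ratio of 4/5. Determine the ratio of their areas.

Area ratio = (side ratio)^2 = (4/5)^2 = 16:25.

16:25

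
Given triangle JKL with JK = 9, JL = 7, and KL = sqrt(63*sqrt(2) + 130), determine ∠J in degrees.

cos(J) = (9² + 7² - (sqrt(63*sqrt(2) + 130))²) / (2 × 9 × 7) = -sqrt(2)/2, so J = arccos(-sqrt(2)/2) = 135°.

135°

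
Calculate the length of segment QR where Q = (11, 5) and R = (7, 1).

The horizontal distance is |7 - 11| = 4 and the vertical distance is |1 - 5| = 4.
By the Pythagorean theorem, d = sqrt(4^2 + 4^2) = sqrt(32) = 4*sqrt(2).

4*sqrt(2)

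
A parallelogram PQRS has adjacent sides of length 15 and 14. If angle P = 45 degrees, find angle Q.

In a parallelogram, consecutive angles are supplementary (sum to 180°).
angle Q = 180 - angle P
angle Q = 180 - 45
angle Q = 135 degrees

135 degrees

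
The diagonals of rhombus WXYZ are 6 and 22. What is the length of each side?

The diagonals of a rhombus bisect each other at right angles.
Half-diagonals: 6/2 = 3 and 22/2 = 11
side = sqrt(3^2 + 11^2)
side = sqrt(9 + 121)
side = sqrt(130)

sqrt(130)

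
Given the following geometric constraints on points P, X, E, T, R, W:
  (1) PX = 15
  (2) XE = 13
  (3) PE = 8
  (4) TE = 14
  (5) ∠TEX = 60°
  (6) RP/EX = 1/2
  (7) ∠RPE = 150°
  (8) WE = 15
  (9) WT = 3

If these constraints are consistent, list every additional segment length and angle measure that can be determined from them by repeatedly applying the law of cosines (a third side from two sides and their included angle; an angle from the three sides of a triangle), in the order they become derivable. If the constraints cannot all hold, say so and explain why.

The constraints are consistent. Derivable facts, in order:
After 1 step:
- ER ≈ 14.01
- XT = √183
- ∠EPX = 60°
- ∠ETW = 103.77°
- ∠EWT = 65.03°
- ∠EXP = 32.2°
- ∠PEX = 87.8°
- ∠TEW = 11.2°
After 2 steps:
- ∠ERP = 16.59°
- ∠ETX = 56.33°
- ∠EXT = 63.67°
- ∠PER = 13.41°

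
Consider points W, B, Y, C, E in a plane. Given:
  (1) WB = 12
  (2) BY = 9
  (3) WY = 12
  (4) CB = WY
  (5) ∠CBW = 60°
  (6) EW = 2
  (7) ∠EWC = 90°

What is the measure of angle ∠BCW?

From the given relations: CB = WY = 12.
Step 1: By the law of cosines on triangle CBW: CW² = 12² + 12² − 2·12·12·cos(60°) = 144, so CW = 12.
Step 2: By the inverse law of cosines on triangle BCW: cos(∠BCW) = (12² + 12² − 12²) / (2·12·12) = 144/288 = 0.5, so ∠BCW = 60°.

Therefore, the measure of angle ∠BCW = 60°.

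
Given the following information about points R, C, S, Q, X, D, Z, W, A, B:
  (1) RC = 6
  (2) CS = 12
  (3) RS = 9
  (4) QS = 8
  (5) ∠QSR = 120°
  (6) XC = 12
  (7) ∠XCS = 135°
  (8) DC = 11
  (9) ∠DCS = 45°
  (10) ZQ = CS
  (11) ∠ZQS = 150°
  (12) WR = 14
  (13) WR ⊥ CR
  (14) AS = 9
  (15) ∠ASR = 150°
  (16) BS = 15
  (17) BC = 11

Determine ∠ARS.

Step 1: By the law of cosines on triangle RSA: RA² = 9² + 9² − 2·9·9·cos(150°) = 302.3, so RA ≈ 17.39.
Step 2: By the inverse law of cosines on triangle ARS: cos(∠ARS) = (17.39² + 9² − 9²) / (2·17.39·9) = 302.3/312.96 = 0.9659, so ∠ARS = 15°.

Therefore, the measure of angle ∠ARS = 15°.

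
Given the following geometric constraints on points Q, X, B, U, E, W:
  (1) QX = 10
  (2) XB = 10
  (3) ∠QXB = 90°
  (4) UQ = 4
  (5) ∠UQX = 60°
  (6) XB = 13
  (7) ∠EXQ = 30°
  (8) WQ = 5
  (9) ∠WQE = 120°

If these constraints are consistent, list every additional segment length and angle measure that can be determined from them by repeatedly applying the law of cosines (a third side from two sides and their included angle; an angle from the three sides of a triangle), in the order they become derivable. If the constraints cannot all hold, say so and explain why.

These constraints are not satisfiable: (2) XB = 10 and (6) XB = 13 assign two different lengths to the same segment. No planar figure meets all of them, so nothing further can be derived.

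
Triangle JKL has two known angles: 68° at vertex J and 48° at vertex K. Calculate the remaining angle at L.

angle L = 180 - 68 - 48 = 64 degrees.

64 degrees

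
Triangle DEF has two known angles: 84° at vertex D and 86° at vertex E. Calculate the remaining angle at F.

Let angle F = x. Then 84 + 86 + x = 180.
x = 180 - 170 = 10 degrees.

10 degrees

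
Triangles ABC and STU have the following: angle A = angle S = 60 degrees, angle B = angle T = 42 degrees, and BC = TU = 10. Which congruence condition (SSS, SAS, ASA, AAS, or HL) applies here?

The given information matches AAS: Two pairs of corresponding angles and a non-included side are equal (Angle-Angle-Side).

AAS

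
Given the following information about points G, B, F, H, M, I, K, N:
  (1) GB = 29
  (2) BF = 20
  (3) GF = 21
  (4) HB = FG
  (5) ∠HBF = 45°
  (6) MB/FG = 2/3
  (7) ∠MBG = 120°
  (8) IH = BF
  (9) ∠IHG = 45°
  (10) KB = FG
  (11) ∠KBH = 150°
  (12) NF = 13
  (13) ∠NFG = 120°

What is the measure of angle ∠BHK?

From the given relations: HB = FG = 21; KB = FG = 21.
Step 1: By the law of cosines on triangle HBK: HK² = 21² + 21² − 2·21·21·cos(150°) = 1645.83, so HK ≈ 40.57.
Step 2: By the inverse law of cosines on triangle BHK: cos(∠BHK) = (21² + 40.57² − 21²) / (2·21·40.57) = 1645.83/1703.89 = 0.9659, so ∠BHK = 15°.

Therefore, the measure of angle ∠BHK = 15°.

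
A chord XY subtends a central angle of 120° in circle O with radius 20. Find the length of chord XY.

Chord length = 2r sin(θ/2)
= 2 × 20 × sin(120°/2)
= 2 × 20 × sin(60°)
= 20*sqrt(3)

20*sqrt(3)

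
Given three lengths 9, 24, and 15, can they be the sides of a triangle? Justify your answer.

No.
The triangle inequality is violated: 9 + 15 = 24 ≤ 24.
These lengths cannot form a triangle.

No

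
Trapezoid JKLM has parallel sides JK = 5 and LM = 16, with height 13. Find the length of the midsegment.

The midsegment (median) of a trapezoid connects the midpoints of the non-parallel sides.
Its length is the average of the two bases: (5 + 16) / 2 = 21/2.

21/2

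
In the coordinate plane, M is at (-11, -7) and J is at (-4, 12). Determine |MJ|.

The horizontal distance is |-4 - -11| = 7 and the vertical distance is |12 - -7| = 19.
By the Pythagorean theorem, d = sqrt(7^2 + 19^2) = sqrt(410).

sqrt(410)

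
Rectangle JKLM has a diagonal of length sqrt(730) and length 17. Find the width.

Using the Pythagorean theorem: d^2 = a^2 + b^2
b^2 = d^2 - a^2
b^2 = 730 - 289
b^2 = 441
b = sqrt(441) = 21

21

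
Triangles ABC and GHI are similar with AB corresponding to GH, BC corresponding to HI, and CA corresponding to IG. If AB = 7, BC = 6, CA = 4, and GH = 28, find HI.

Since the triangles are similar, the ratio of corresponding sides is constant.
Scale factor k = GH / AB = 28 / 7 = 4
HI = k * BC = 4 * 6 = 24

24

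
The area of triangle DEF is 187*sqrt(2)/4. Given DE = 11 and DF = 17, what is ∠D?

sin(C) = 2 * 187*sqrt(2)/4 / (11 * 17) = sqrt(2)/2, so C = arcsin(sqrt(2)/2) = 45°.
Since sin(180° - C) = sin(C), the obtuse angle 135° gives the same area, so C = 45° or C = 135°.

45° or 135°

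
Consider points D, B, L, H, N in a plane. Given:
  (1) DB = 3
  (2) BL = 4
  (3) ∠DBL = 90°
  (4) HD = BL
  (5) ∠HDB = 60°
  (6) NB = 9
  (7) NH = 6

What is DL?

Step 1: By the law of cosines on triangle DBL: DL² = 3² + 4² − 2·3·4·cos(90°) = 25, so DL = 5.

Therefore, the length of DL = 5.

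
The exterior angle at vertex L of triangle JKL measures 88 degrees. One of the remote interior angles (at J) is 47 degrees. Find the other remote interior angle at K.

angle K = 88 - 47 = 41 degrees (exterior angle theorem).

41 degrees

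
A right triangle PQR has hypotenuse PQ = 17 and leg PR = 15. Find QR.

QR = sqrt(17^2 - 15^2) = sqrt(64) = 8

8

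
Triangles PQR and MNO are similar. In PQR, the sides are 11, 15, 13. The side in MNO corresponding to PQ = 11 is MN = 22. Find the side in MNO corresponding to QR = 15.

Since the triangles are similar, the ratio of corresponding sides is constant.
Scale factor k = MN / PQ = 22 / 11 = 2
NO = k * QR = 2 * 15 = 30

30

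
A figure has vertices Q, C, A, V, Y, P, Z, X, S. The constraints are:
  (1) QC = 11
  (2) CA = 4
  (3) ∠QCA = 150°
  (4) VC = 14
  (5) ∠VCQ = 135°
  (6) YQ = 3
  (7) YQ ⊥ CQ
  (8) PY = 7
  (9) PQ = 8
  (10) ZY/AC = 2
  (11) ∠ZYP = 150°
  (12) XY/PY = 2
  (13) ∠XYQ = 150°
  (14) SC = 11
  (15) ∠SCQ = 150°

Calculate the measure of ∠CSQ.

Step 1: By the law of cosines on triangle SCQ: SQ² = 11² + 11² − 2·11·11·cos(150°) = 451.58, so SQ ≈ 21.25.
Step 2: By the inverse law of cosines on triangle CSQ: cos(∠CSQ) = (11² + 21.25² − 11²) / (2·11·21.25) = 451.58/467.51 = 0.9659, so ∠CSQ = 15°.

Therefore, the measure of angle ∠CSQ = 15°.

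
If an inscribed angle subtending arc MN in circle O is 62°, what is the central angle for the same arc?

Central angle = 2 × 62° = 124° (inscribed angle theorem).

124°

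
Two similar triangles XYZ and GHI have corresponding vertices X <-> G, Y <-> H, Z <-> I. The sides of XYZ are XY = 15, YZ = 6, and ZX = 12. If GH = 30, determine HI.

Similar triangles have proportional sides. Setting up the proportion:
GH / XY = HI / YZ
30 / 15 = HI / 6
HI = 6 * 30 / 15 = 12.

12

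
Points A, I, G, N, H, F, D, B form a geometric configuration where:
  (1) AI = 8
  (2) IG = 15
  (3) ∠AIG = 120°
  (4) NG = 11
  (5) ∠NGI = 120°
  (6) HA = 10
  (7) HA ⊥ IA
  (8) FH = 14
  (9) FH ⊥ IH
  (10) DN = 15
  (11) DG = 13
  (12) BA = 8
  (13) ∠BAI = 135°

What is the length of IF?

Step 1: By the law of cosines on triangle HAI: HI² = 10² + 8² − 2·10·8·cos(90°) = 164, so HI = 2·√41.
Step 2: By the law of cosines on triangle IHF: IF² = (2·√41)² + 14² − 2·2·√41·14·cos(90°) = 360, so IF = 6·√10.

Therefore, the length of IF = 6·√10.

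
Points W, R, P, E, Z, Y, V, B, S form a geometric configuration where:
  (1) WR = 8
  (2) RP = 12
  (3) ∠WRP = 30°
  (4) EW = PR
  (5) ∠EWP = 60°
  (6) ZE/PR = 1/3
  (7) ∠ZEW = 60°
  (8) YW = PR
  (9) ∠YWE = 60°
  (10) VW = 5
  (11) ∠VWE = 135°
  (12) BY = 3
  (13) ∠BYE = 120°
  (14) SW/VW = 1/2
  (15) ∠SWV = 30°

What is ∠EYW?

From the given relations: YW = PR = 12; EW = PR = 12.
Step 1: By the law of cosines on triangle YWE: YE² = 12² + 12² − 2·12·12·cos(60°) = 144, so YE = 12.
Step 2: By the inverse law of cosines on triangle EYW: cos(∠EYW) = (12² + 12² − 12²) / (2·12·12) = 144/288 = 0.5, so ∠EYW = 60°.

Therefore, the measure of angle ∠EYW = 60°.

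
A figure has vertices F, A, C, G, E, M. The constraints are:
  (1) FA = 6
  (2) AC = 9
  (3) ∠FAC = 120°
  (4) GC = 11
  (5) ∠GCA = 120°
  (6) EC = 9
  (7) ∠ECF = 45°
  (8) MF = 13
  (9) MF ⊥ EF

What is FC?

Step 1: By the law of cosines on triangle FAC: FC² = 6² + 9² − 2·6·9·cos(120°) = 171, so FC = 3·√19.

Therefore, the length of FC = 3·√19.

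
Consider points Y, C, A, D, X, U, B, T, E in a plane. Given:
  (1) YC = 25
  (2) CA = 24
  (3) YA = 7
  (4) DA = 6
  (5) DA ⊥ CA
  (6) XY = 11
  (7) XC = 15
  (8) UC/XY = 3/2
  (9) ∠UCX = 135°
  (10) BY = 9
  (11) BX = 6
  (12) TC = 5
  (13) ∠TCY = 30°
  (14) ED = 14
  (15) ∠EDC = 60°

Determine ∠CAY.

Step 1: By the inverse law of cosines on triangle CAY: cos(∠CAY) = (24² + 7² − 25²) / (2·24·7) = 0/336 = 0, so ∠CAY = 90°.

Therefore, the measure of angle ∠CAY = 90°.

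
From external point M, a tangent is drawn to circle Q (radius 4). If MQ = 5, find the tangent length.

Let T be the point of tangency. Then QT ⊥ MT (radius ⊥ tangent).
In right triangle QTM: QM² = QT² + MT²
5² = 4² + MT²
MT² = 9, MT = 3

3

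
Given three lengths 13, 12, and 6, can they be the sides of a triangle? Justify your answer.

Sort the sides: 6, 12, 13.
It suffices to check that the sum of the two smallest exceeds the largest:
6 + 12 = 18 > 13. ✓
Yes, a valid triangle can be formed.

Yes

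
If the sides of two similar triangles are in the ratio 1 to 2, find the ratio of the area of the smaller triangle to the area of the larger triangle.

Area ratio = (side ratio)^2 = (1/2)^2 = 1:4.

1:4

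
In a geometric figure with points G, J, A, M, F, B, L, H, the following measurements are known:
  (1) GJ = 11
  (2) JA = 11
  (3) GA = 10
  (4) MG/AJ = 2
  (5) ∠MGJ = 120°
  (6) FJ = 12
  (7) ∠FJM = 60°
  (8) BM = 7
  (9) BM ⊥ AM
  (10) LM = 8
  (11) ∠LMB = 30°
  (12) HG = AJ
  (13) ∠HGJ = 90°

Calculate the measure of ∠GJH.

From the given relations: HG = AJ = 11.
Step 1: By the law of cosines on triangle JGH: JH² = 11² + 11² − 2·11·11·cos(90°) = 242, so JH = 11·√2.
Step 2: By the inverse law of cosines on triangle GJH: cos(∠GJH) = (11² + (11·√2)² − 11²) / (2·11·11·√2) = 242/342.24 = 0.7071, so ∠GJH = 45°.

Therefore, the measure of angle ∠GJH = 45°.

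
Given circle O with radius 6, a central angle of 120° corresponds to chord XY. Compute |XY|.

Chord length = 2r sin(θ/2)
= 2 × 6 × sin(120°/2)
= 2 × 6 × sin(60°)
= 6*sqrt(3)

6*sqrt(3)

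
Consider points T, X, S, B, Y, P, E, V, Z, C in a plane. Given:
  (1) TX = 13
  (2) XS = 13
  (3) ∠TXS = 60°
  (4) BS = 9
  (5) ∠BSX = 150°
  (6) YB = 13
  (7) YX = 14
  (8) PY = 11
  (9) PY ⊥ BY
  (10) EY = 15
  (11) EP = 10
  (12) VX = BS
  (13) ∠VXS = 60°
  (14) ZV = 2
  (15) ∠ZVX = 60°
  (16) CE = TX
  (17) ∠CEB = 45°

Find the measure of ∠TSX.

Step 1: By the law of cosines on triangle SXT: ST² = 13² + 13² − 2·13·13·cos(60°) = 169, so ST = 13.
Step 2: By the inverse law of cosines on triangle TSX: cos(∠TSX) = (13² + 13² − 13²) / (2·13·13) = 169/338 = 0.5, so ∠TSX = 60°.

Therefore, the measure of angle ∠TSX = 60°.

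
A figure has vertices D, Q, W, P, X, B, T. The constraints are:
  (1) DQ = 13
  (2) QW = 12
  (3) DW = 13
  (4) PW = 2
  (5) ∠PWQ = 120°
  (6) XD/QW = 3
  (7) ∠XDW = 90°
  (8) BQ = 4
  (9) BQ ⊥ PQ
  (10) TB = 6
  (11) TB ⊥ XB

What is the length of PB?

Step 1: By the law of cosines on triangle PWQ: PQ² = 2² + 12² − 2·2·12·cos(120°) = 172, so PQ = 2·√43.
Step 2: By the law of cosines on triangle PQB: PB² = (2·√43)² + 4² − 2·2·√43·4·cos(90°) = 188, so PB = 2·√47.

Therefore, the length of PB = 2·√47.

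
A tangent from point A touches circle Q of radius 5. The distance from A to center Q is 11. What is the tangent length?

tangent = √(d² - r²) = √(11² - 5²) = √(121 - 25) = √96 = 4*sqrt(6)

4*sqrt(6)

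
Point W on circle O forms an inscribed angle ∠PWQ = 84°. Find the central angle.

The inscribed angle theorem states that a central angle is always twice any inscribed angle that subtends the same arc.
Since the inscribed angle is 84°, the central angle = 2 × 84° = 168°.

168°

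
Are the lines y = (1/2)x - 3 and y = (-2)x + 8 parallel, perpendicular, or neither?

Slope of line 1: m1 = 1/2
Slope of line 2: m2 = -2
Two lines are perpendicular when the product of their slopes is -1 (negative reciprocals).
m1 * m2 = (1/2) * (-2) = -1, confirming perpendicularity.

Perpendicular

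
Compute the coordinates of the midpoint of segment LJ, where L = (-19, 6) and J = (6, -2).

M = ((x₁ + x₂)/2, (y₁ + y₂)/2)
= ((-19 + 6)/2, (6 + -2)/2)
= (-13/2, 4/2) = (-13/2, 2)

(-13/2, 2)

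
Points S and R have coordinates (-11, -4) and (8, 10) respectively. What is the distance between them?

The horizontal distance is |8 - -11| = 19 and the vertical distance is |10 - -4| = 14.
By the Pythagorean theorem, d = sqrt(19^2 + 14^2) = sqrt(557).

sqrt(557)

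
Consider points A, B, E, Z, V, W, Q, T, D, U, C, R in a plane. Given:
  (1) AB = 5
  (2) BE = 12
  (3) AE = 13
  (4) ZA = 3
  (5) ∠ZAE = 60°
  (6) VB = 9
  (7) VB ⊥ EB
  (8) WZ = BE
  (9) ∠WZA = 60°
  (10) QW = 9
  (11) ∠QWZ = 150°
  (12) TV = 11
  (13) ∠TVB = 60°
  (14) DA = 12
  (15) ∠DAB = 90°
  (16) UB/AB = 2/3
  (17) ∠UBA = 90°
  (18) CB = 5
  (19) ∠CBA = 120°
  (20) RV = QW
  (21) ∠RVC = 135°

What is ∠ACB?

Step 1: By the law of cosines on triangle CBA: CA² = 5² + 5² − 2·5·5·cos(120°) = 75, so CA = 5·√3.
Step 2: By the inverse law of cosines on triangle ACB: cos(∠ACB) = ((5·√3)² + 5² − 5²) / (2·5·√3·5) = 75/86.6 = 0.866, so ∠ACB = 30°.

Therefore, the measure of angle ∠ACB = 30°.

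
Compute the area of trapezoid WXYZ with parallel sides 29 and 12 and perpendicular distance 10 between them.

Area = (29 + 12) * 10 / 2 = 410 / 2 = 205

205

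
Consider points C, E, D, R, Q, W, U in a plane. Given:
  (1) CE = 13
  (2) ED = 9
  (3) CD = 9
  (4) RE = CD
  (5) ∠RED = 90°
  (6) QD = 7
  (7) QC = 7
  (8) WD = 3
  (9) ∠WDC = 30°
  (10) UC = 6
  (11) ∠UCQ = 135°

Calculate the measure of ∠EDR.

From the given relations: RE = CD = 9.
Step 1: By the law of cosines on triangle DER: DR² = 9² + 9² − 2·9·9·cos(90°) = 162, so DR = 9·√2.
Step 2: By the inverse law of cosines on triangle EDR: cos(∠EDR) = (9² + (9·√2)² − 9²) / (2·9·9·√2) = 162/229.1 = 0.7071, so ∠EDR = 45°.

Therefore, the measure of angle ∠EDR = 45°.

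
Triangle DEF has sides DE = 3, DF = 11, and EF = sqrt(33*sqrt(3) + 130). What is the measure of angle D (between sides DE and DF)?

When all three sides of a triangle are known, the law of cosines can be rearranged to find any angle.
cos(C) = (a² + b² - c²) / (2ab) gives cos(D) = -sqrt(3)/2.
Taking the inverse cosine: D = 150°.

150°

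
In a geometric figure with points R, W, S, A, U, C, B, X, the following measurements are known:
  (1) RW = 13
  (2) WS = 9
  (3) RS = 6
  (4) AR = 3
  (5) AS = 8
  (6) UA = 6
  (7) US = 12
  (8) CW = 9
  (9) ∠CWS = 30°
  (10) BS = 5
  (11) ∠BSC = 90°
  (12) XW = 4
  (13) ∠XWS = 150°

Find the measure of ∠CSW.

Step 1: By the law of cosines on triangle SWC: SC² = 9² + 9² − 2·9·9·cos(30°) = 21.7, so SC ≈ 4.66.
Step 2: By the inverse law of cosines on triangle CSW: cos(∠CSW) = (4.66² + 9² − 9²) / (2·4.66·9) = 21.7/83.86 = 0.2588, so ∠CSW = 75°.

Therefore, the measure of angle ∠CSW = 75°.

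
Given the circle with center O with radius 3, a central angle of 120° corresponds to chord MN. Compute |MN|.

Chord = 2(3) sin(60°) = 3*sqrt(3)

3*sqrt(3)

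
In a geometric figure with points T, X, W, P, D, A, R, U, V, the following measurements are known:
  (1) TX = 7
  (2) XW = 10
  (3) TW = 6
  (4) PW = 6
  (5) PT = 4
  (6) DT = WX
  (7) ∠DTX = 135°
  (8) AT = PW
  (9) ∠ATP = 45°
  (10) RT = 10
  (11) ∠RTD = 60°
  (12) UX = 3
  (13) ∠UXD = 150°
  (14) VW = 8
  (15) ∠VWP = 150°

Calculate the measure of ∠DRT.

From the given relations: DT = WX = 10.
Step 1: By the law of cosines on triangle RTD: RD² = 10² + 10² − 2·10·10·cos(60°) = 100, so RD = 10.
Step 2: By the inverse law of cosines on triangle DRT: cos(∠DRT) = (10² + 10² − 10²) / (2·10·10) = 100/200 = 0.5, so ∠DRT = 60°.

Therefore, the measure of angle ∠DRT = 60°.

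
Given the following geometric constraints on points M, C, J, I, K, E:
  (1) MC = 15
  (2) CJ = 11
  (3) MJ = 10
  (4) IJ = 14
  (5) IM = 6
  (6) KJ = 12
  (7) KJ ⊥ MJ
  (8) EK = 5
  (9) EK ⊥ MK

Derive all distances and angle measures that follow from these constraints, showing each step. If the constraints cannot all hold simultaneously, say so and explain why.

The constraints are consistent.

Step 1: From MJ = 10, JK = 12, and ∠MJK = 90°, by the law of cosines:
  MK² = MJ² + JK² - 2·MJ·JK·cos(90°) = 100 + 144 - 0 = 244
  MK = 2·√61

Step 2: From MC = 15, MJ = 10, CJ = 11, by the inverse law of cosines:
  cos(∠CMJ) = (MC² + MJ² - CJ²) / (2·MC·MJ)
  ∠CMJ = 47.16°

Step 3: From MI = 6, MJ = 10, IJ = 14, by the inverse law of cosines:
  cos(∠IMJ) = (MI² + MJ² - IJ²) / (2·MI·MJ)
  ∠IMJ = 120°

Step 4: From CJ = 11, CM = 15, JM = 10, by the inverse law of cosines:
  cos(∠JCM) = (CJ² + CM² - JM²) / (2·CJ·CM)
  ∠JCM = 41.8°

Step 5: From JC = 11, JM = 10, CM = 15, by the inverse law of cosines:
  cos(∠CJM) = (JC² + JM² - CM²) / (2·JC·JM)
  ∠CJM = 91.04°

Step 6: From JI = 14, JM = 10, IM = 6, by the inverse law of cosines:
  cos(∠IJM) = (JI² + JM² - IM²) / (2·JI·JM)
  ∠IJM = 21.79°

Step 7: From IJ = 14, IM = 6, JM = 10, by the inverse law of cosines:
  cos(∠JIM) = (IJ² + IM² - JM²) / (2·IJ·IM)
  ∠JIM = 38.21°

Step 8: From MK = 2·√61, KE = 5, and ∠MKE = 90°, by the law of cosines:
  ME² = MK² + KE² - 2·MK·KE·cos(90°) = 244 + 25 - 0 = 269
  ME ≈ 16.4

Step 9: From MJ = 10, MK = 2·√61, JK = 12, by the inverse law of cosines:
  cos(∠JMK) = (MJ² + MK² - JK²) / (2·MJ·MK)
  ∠JMK = 50.19°

Step 10: From KJ = 12, KM = 2·√61, JM = 10, by the inverse law of cosines:
  cos(∠JKM) = (KJ² + KM² - JM²) / (2·KJ·KM)
  ∠JKM = 39.81°

Step 11: From ME = 16.4, MK = 2·√61, EK = 5, by the inverse law of cosines:
  cos(∠EMK) = (ME² + MK² - EK²) / (2·ME·MK)
  ∠EMK = 17.75°

Step 12: From EK = 5, EM = 16.4, KM = 2·√61, by the inverse law of cosines:
  cos(∠KEM) = (EK² + EM² - KM²) / (2·EK·EM)
  ∠KEM = 72.25°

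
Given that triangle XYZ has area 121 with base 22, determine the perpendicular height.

height = 2 * 121 / 22 = 11

11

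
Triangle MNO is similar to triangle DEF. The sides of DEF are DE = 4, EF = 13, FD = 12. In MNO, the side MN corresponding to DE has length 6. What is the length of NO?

Similar triangles have proportional sides. Setting up the proportion:
MN / DE = NO / EF
6 / 4 = NO / 13
NO = 13 * 6 / 4 = 39/2.

39/2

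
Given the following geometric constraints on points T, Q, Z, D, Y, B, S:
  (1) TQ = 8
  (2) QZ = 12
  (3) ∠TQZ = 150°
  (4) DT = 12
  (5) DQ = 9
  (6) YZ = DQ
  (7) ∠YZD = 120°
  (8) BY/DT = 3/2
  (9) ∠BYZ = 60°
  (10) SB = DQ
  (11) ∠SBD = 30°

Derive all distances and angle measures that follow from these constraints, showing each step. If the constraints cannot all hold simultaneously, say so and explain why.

The constraints are consistent.

From the given relations:
  YZ = DQ = 9
  BY = 3/2·DT = 3/2·12 = 18
  SB = DQ = 9

Step 1: From TQ = 8, QZ = 12, and ∠TQZ = 150°, by the law of cosines:
  TZ² = TQ² + QZ² - 2·TQ·QZ·cos(150°) = 64 + 144 + 166.3 = 374.3
  TZ ≈ 19.35

Step 2: From ZY = 9, YB = 18, and ∠ZYB = 60°, by the law of cosines:
  ZB² = ZY² + YB² - 2·ZY·YB·cos(60°) = 81 + 324 - 162 = 243
  ZB = 9·√3

Step 3: From TD = 12, TQ = 8, DQ = 9, by the inverse law of cosines:
  cos(∠DTQ) = (TD² + TQ² - DQ²) / (2·TD·TQ)
  ∠DTQ = 48.59°

Step 4: From QD = 9, QT = 8, DT = 12, by the inverse law of cosines:
  cos(∠DQT) = (QD² + QT² - DT²) / (2·QD·QT)
  ∠DQT = 89.6°

Step 5: From DQ = 9, DT = 12, QT = 8, by the inverse law of cosines:
  cos(∠QDT) = (DQ² + DT² - QT²) / (2·DQ·DT)
  ∠QDT = 41.81°

Step 6: From TQ = 8, TZ = 19.35, QZ = 12, by the inverse law of cosines:
  cos(∠QTZ) = (TQ² + TZ² - QZ²) / (2·TQ·TZ)
  ∠QTZ = 18.07°

Step 7: From ZB = 9·√3, ZY = 9, BY = 18, by the inverse law of cosines:
  cos(∠BZY) = (ZB² + ZY² - BY²) / (2·ZB·ZY)
  ∠BZY = 90°

Step 8: From ZQ = 12, ZT = 19.35, QT = 8, by the inverse law of cosines:
  cos(∠QZT) = (ZQ² + ZT² - QT²) / (2·ZQ·ZT)
  ∠QZT = 11.93°

Step 9: From BY = 18, BZ = 9·√3, YZ = 9, by the inverse law of cosines:
  cos(∠YBZ) = (BY² + BZ² - YZ²) / (2·BY·BZ)
  ∠YBZ = 30°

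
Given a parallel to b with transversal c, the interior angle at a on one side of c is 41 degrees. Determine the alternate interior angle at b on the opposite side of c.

Alternate interior angles are equal: 41 degrees.

41 degrees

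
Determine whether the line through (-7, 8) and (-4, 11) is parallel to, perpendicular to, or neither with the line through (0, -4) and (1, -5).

Slope of line 1: m1 = (11 - 8)/(-4 - -7) = 3/3 = 1
Slope of line 2: m2 = (-5 - -4)/(1 - 0) = -1/1 = -1
Two lines are perpendicular when the product of their slopes is -1 (negative reciprocals).
m1 * m2 = (1) * (-1) = -1, confirming perpendicularity.

Perpendicular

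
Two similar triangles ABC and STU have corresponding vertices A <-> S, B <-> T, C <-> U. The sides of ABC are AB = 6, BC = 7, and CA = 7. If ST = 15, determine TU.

Since the triangles are similar, the ratio of corresponding sides is constant.
Scale factor k = ST / AB = 15 / 6 = 5/2
TU = k * BC = 5/2 * 7 = 35/2

35/2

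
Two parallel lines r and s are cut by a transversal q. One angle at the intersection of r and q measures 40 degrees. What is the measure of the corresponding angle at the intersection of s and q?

Corresponding angles formed by parallel lines and a transversal are equal.
The given angle is 40 degrees.
The corresponding angle = 40 degrees.

40 degrees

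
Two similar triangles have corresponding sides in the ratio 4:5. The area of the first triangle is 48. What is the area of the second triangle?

The ratio of areas of similar triangles = (side ratio)^2.
Side ratio = 4:5, so area ratio = 16:25.
Area of the second triangle / Area of the first triangle = 25/16
Area of the second triangle = 48 * 25/16 = 75

75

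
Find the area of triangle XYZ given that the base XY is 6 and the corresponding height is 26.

Area = (1/2)(6)(26) = 78

78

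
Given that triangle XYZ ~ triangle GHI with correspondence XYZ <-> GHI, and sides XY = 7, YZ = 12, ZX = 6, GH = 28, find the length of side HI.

Since the triangles are similar, the ratio of corresponding sides is constant.
Scale factor k = GH / XY = 28 / 7 = 4
HI = k * YZ = 4 * 12 = 48

48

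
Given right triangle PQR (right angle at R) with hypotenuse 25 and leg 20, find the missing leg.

Rearranging the Pythagorean theorem to solve for the unknown leg:
leg^2 = hypotenuse^2 - known_leg^2 = 625 - 400 = 225
leg = sqrt(225) = 15.

15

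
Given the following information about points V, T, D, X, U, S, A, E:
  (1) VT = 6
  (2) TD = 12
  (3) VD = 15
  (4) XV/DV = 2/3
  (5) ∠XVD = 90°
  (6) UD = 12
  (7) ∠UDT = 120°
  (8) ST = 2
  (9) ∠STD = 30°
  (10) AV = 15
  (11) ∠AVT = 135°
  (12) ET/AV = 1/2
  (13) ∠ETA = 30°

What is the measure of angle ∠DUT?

Step 1: By the law of cosines on triangle UDT: UT² = 12² + 12² − 2·12·12·cos(120°) = 432, so UT = 12·√3.
Step 2: By the inverse law of cosines on triangle DUT: cos(∠DUT) = (12² + (12·√3)² − 12²) / (2·12·12·√3) = 432/498.83 = 0.866, so ∠DUT = 30°.

Therefore, the measure of angle ∠DUT = 30°.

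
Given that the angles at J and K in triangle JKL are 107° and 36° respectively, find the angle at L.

angle L = 180 - 107 - 36 = 37 degrees.

37 degrees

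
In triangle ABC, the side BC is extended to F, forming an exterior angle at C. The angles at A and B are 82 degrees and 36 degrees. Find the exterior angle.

By the exterior angle theorem, an exterior angle of a triangle equals the sum of the two remote interior angles.
Exterior angle = angle A + angle B
Exterior angle = 82 + 36 = 118 degrees

118 degrees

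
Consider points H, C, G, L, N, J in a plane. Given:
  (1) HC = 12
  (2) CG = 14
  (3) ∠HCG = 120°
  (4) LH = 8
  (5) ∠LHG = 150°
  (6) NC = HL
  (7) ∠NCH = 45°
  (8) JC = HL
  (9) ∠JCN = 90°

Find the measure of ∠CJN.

From the given relations: JC = HL = 8; NC = HL = 8.
Step 1: By the law of cosines on triangle JCN: JN² = 8² + 8² − 2·8·8·cos(90°) = 128, so JN = 8·√2.
Step 2: By the inverse law of cosines on triangle CJN: cos(∠CJN) = (8² + (8·√2)² − 8²) / (2·8·8·√2) = 128/181.02 = 0.7071, so ∠CJN = 45°.

Therefore, the measure of angle ∠CJN = 45°.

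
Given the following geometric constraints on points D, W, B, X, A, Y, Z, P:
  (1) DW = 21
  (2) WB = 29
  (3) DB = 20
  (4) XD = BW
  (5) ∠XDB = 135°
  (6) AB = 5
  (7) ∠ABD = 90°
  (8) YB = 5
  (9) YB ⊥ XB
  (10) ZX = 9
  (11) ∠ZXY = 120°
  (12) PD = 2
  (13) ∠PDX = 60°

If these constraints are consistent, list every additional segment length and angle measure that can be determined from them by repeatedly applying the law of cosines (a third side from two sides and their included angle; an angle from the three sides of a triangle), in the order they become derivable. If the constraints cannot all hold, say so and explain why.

The constraints are consistent. Derivable facts, in order:
After 1 step:
- BX ≈ 45.4
- DA = 5·√17
- XP ≈ 28.05
- ∠BDW = 90°
- ∠BWD = 43.6°
- ∠DBW = 46.4°
After 2 steps:
- XY ≈ 45.68
- ∠ADB = 14.04°
- ∠BAD = 75.96°
- ∠BXD = 18.15°
- ∠DBX = 26.85°
- ∠DPX = 116.46°
- ∠DXP = 3.54°
After 3 steps:
- YZ ≈ 50.78
- ∠BXY = 6.28°
- ∠BYX = 83.72°
After 4 steps:
- ∠XYZ = 8.83°
- ∠XZY = 51.17°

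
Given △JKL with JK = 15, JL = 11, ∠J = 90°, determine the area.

Area = (1/2)(15)(11) sin(90°) = (1/2)(15)(11)(1) = 165/2

165/2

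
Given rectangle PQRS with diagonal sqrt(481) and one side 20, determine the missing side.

b = sqrt(d^2 - a^2) = sqrt(481 - 400) = sqrt(81) = 9

9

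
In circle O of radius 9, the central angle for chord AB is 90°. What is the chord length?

Chord length = 2r sin(θ/2)
= 2 × 9 × sin(90°/2)
= 2 × 9 × sin(45°)
= 9*sqrt(2)

9*sqrt(2)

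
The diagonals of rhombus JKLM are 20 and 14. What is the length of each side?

The diagonals of a rhombus bisect each other at right angles.
Half-diagonals: 20/2 = 10 and 14/2 = 7
side = sqrt(10^2 + 7^2)
side = sqrt(100 + 49)
side = sqrt(149)

sqrt(149)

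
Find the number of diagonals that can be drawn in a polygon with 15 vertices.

Each of the 15 vertices connects to 12 non-adjacent vertices via diagonals.
Total connections = 15 × 12 = 180, but each diagonal is counted twice.
Number of diagonals = 180 / 2 = 90.

90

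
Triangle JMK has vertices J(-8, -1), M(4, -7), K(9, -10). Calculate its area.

Using the Shoelace formula for a triangle:
Area = (1/2)|x0(y1 - y2) + x1(y2 - y0) + x2(y0 - y1)|
Area = (1/2)|-8(-7 - -10) + 4(-10 - -1) + 9(-1 - -7)|
Area = (1/2)|-24 + -36 + 54|
Area = (1/2)|-6|
Area = (1/2)(6)
Area = 3

3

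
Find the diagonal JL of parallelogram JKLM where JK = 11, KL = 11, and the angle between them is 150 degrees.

Law of cosines: d^2 = 11^2 + 11^2 - 2(11)(11)cos(150°) = 121*sqrt(3) + 242, so d = 11*sqrt(sqrt(3) + 2).

11*sqrt(sqrt(3) + 2)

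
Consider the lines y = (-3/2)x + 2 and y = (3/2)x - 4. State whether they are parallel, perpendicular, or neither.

Slope of line 1: m1 = -3/2
Slope of line 2: m2 = 3/2
m1 != m2 (-3/2 != 3/2), so not parallel.
m1 * m2 = (-3/2) * (3/2) = -9/4 != -1, so not perpendicular.
The lines are neither parallel nor perpendicular.

Neither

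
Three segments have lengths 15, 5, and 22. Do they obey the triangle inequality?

Check the triangle inequality: 15 + 5 = 20 ≤ 22.
Since the sum of two sides does not exceed the third, no triangle can be formed.

No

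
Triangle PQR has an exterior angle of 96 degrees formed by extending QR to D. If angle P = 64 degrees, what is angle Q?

angle Q = 96 - 64 = 32 degrees (exterior angle theorem).

32 degrees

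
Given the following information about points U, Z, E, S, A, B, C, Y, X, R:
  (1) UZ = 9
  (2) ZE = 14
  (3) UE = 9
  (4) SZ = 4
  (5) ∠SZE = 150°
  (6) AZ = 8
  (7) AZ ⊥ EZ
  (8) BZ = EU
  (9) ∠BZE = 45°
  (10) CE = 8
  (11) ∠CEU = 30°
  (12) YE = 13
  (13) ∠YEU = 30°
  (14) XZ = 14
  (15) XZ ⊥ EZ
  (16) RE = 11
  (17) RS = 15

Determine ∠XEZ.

Step 1: By the law of cosines on triangle EZX: EX² = 14² + 14² − 2·14·14·cos(90°) = 392, so EX = 14·√2.
Step 2: By the inverse law of cosines on triangle XEZ: cos(∠XEZ) = ((14·√2)² + 14² − 14²) / (2·14·√2·14) = 392/554.37 = 0.7071, so ∠XEZ = 45°.

Therefore, the measure of angle ∠XEZ = 45°.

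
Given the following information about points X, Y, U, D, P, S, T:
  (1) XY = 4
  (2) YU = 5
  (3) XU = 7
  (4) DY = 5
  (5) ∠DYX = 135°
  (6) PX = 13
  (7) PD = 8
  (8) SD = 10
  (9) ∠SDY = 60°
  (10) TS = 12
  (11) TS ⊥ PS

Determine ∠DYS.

Step 1: By the law of cosines on triangle YDS: YS² = 5² + 10² − 2·5·10·cos(60°) = 75, so YS = 5·√3.
Step 2: By the inverse law of cosines on triangle DYS: cos(∠DYS) = (5² + (5·√3)² − 10²) / (2·5·5·√3) = 0/86.6 = 0, so ∠DYS = 90°.

Therefore, the measure of angle ∠DYS = 90°.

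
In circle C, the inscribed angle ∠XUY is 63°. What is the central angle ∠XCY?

By the inscribed angle theorem, the central angle is twice the inscribed angle.
Central angle = 2 × 63° = 126°

126°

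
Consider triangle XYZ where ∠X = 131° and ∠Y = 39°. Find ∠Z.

Let angle Z = x. Then 131 + 39 + x = 180.
x = 180 - 170 = 10 degrees.

10 degrees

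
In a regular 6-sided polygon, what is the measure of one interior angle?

Each interior angle of a regular n-gon is (n - 2) * 180 / n.
For n = 6: (6 - 2) * 180 / 6 = 720/6 = 120 degrees.

120 degrees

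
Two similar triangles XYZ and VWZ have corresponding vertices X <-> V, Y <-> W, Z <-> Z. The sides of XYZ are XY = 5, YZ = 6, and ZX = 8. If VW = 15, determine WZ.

Since the triangles are similar, the ratio of corresponding sides is constant.
Scale factor k = VW / XY = 15 / 5 = 3
WZ = k * YZ = 3 * 6 = 18

18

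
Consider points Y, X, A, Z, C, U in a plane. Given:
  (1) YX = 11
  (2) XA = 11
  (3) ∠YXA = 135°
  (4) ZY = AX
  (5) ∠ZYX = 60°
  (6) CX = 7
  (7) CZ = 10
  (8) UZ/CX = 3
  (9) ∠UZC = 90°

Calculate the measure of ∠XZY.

From the given relations: ZY = AX = 11.
Step 1: By the law of cosines on triangle ZYX: ZX² = 11² + 11² − 2·11·11·cos(60°) = 121, so ZX = 11.
Step 2: By the inverse law of cosines on triangle XZY: cos(∠XZY) = (11² + 11² − 11²) / (2·11·11) = 121/242 = 0.5, so ∠XZY = 60°.

Therefore, the measure of angle ∠XZY = 60°.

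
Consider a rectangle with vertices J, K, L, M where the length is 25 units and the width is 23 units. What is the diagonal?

d = sqrt(25^2 + 23^2) = sqrt(1154)

sqrt(1154)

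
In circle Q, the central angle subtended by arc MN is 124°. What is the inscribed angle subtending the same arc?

An inscribed angle intercepts an arc from a point on the circle, while the central angle intercepts the same arc from the center.
The inscribed angle is always half the central angle: 124° / 2 = 62°.

62°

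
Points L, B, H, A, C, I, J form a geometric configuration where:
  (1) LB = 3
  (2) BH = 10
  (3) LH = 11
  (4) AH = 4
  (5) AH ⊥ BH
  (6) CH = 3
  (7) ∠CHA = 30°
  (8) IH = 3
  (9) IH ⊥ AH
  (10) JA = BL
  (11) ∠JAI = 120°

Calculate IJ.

From the given relations: JA = BL = 3.
Step 1: By the law of cosines on triangle IHA: IA² = 3² + 4² − 2·3·4·cos(90°) = 25, so IA = 5.
Step 2: By the law of cosines on triangle IAJ: IJ² = 5² + 3² − 2·5·3·cos(120°) = 49, so IJ = 7.

Therefore, the length of IJ = 7.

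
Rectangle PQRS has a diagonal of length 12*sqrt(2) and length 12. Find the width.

b = sqrt(d^2 - a^2) = sqrt(288 - 144) = sqrt(144) = 12

12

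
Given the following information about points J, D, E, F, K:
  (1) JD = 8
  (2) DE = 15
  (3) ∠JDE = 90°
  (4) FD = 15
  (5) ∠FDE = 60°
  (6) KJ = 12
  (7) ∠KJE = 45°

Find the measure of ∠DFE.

Step 1: By the law of cosines on triangle FDE: FE² = 15² + 15² − 2·15·15·cos(60°) = 225, so FE = 15.
Step 2: By the inverse law of cosines on triangle DFE: cos(∠DFE) = (15² + 15² − 15²) / (2·15·15) = 225/450 = 0.5, so ∠DFE = 60°.

Therefore, the measure of angle ∠DFE = 60°.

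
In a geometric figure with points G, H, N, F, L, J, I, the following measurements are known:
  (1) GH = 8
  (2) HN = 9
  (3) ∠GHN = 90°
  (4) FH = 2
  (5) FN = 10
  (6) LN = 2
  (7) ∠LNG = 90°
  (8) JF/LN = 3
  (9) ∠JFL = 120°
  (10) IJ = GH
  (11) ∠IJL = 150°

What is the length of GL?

Step 1: By the law of cosines on triangle GHN: GN² = 8² + 9² − 2·8·9·cos(90°) = 145, so GN = √145.
Step 2: By the law of cosines on triangle GNL: GL² = √145² + 2² − 2·√145·2·cos(90°) = 149, so GL = √149.

Therefore, the length of GL = √149.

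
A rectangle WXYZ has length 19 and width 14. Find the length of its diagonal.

Using the Pythagorean theorem:
d² = 19² + 14² = 361 + 196 = 557
d = sqrt(557)

sqrt(557)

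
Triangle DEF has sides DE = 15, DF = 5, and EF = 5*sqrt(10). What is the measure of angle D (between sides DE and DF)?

By the inverse law of cosines: cos(D) = (DE² + DF² - EF²) / (2 × DE × DF)
cos(D) = (15² + 5² - (5*sqrt(10))²) / (2 × 15 × 5)
cos(D) = (225 + 25 - (250)) / 150
cos(D) = 0
D = arccos(0) = 90°

90°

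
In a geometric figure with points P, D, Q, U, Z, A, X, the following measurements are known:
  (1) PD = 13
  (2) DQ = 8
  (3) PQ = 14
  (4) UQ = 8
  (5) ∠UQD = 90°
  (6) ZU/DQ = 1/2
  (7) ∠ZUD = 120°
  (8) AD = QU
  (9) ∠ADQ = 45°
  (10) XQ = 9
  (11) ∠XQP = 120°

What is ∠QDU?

Step 1: By the law of cosines on triangle DQU: DU² = 8² + 8² − 2·8·8·cos(90°) = 128, so DU = 8·√2.
Step 2: By the inverse law of cosines on triangle QDU: cos(∠QDU) = (8² + (8·√2)² − 8²) / (2·8·8·√2) = 128/181.02 = 0.7071, so ∠QDU = 45°.

Therefore, the measure of angle ∠QDU = 45°.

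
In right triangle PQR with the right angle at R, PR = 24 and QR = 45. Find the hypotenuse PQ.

By the Pythagorean theorem: PQ^2 = PR^2 + QR^2
PQ^2 = 24^2 + 45^2 = 576 + 2025 = 2601
PQ = sqrt(2601) = 51

51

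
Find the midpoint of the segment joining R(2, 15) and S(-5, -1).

The midpoint is the point halfway along the segment.
Move half the horizontal distance: 2 + (-5 - 2)/2 = 2 + -7/2 = -3/2
Move half the vertical distance: 15 + (-1 - 15)/2 = 15 + -16/2 = 7
Midpoint = (-3/2, 7)

(-3/2, 7)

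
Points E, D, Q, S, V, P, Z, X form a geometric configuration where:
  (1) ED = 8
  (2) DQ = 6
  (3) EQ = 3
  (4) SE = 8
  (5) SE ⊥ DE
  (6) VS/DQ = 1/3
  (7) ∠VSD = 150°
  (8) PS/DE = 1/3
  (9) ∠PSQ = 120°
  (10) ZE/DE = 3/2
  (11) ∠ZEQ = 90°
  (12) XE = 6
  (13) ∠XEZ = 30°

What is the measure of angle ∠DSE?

Step 1: By the law of cosines on triangle SED: SD² = 8² + 8² − 2·8·8·cos(90°) = 128, so SD = 8·√2.
Step 2: By the inverse law of cosines on triangle DSE: cos(∠DSE) = ((8·√2)² + 8² − 8²) / (2·8·√2·8) = 128/181.02 = 0.7071, so ∠DSE = 45°.

Therefore, the measure of angle ∠DSE = 45°.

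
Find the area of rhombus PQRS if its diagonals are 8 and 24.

Area = (8 * 24) / 2 = 192 / 2 = 96

96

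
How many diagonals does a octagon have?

Each of the 8 vertices connects to 5 non-adjacent vertices via diagonals.
Total connections = 8 × 5 = 40, but each diagonal is counted twice.
Number of diagonals = 40 / 2 = 20.

20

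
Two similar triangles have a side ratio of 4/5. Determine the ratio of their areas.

The ratio of areas of similar triangles equals the square of the side ratio.
Side ratio = 4:5
Area ratio = (4/5)^2 = 16/25 = 16:25

16:25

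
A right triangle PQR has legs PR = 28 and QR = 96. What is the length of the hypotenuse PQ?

In a right triangle, the square of the hypotenuse equals the sum of the squares of the two legs.
The legs are 28 and 96, so the hypotenuse = sqrt(784 + 9216) = sqrt(10000) = 100.

100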